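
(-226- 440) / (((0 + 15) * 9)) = -74 / 15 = -4.93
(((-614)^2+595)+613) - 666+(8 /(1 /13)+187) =377829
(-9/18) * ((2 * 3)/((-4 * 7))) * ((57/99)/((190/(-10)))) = -1/308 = -0.00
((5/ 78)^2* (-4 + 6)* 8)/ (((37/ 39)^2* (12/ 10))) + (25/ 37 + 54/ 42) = 58138/ 28749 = 2.02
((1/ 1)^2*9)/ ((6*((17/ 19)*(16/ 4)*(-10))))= -57/ 1360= -0.04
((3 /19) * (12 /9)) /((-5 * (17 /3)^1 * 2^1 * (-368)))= 3 /297160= 0.00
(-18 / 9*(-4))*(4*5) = 160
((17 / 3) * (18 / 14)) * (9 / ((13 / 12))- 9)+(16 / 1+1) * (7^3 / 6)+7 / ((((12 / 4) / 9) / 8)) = 619595 / 546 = 1134.79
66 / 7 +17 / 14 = 149 / 14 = 10.64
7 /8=0.88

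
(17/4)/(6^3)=17/864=0.02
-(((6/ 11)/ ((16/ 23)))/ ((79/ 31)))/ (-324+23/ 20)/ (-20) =-2139/ 44889064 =-0.00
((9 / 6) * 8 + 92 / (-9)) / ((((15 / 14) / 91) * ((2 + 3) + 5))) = 10192 / 675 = 15.10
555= 555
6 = 6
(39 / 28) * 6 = 117 / 14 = 8.36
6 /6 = 1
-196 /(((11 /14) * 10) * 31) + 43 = 71943 /1705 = 42.20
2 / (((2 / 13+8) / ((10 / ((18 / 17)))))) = 1105 / 477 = 2.32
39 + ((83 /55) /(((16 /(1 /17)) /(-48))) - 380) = -319084 /935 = -341.27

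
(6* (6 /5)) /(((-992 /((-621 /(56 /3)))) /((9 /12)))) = 0.18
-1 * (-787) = 787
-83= -83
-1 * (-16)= 16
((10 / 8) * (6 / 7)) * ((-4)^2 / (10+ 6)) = 15 / 14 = 1.07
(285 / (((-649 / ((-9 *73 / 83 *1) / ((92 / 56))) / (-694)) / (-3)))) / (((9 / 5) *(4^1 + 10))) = 216580050 / 1238941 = 174.81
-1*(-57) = 57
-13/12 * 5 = -5.42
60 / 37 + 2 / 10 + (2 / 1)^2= 1077 / 185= 5.82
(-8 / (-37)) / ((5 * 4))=2 / 185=0.01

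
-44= -44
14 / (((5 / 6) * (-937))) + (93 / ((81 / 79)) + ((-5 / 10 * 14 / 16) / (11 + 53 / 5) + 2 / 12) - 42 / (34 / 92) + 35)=1676997161 / 137626560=12.19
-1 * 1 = -1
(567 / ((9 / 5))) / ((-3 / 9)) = -945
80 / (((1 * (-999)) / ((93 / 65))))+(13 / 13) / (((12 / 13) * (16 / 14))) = 115441 / 138528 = 0.83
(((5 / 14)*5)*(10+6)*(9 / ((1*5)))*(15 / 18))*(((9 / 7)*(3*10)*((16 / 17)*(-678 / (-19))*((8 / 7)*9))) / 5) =12653107200 / 110789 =114209.06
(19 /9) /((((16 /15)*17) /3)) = 95 /272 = 0.35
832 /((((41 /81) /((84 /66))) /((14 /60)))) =1100736 /2255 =488.13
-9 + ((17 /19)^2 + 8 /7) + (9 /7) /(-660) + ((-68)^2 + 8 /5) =366804563 /79420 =4618.54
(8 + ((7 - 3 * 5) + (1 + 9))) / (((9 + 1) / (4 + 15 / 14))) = 71 / 14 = 5.07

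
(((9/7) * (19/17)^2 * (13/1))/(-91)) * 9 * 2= -58482/14161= -4.13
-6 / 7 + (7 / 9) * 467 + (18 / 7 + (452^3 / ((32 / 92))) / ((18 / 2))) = 1858474327 / 63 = 29499592.49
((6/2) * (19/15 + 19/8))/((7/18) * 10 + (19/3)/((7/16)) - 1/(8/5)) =27531/44705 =0.62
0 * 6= 0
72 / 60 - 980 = -4894 / 5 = -978.80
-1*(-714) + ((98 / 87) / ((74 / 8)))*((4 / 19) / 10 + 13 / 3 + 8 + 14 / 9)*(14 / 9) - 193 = 12970545589 / 24770205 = 523.63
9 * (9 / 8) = 81 / 8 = 10.12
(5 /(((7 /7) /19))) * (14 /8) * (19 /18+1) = 24605 /72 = 341.74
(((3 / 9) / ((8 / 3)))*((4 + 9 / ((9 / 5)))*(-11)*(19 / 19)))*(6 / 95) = -297 / 380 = -0.78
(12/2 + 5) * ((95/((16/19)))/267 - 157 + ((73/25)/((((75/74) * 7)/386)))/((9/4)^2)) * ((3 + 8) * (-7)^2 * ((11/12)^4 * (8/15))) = -2350378997684804779/8408577600000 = -279521.59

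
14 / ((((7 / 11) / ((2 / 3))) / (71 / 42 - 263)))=-241450 / 63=-3832.54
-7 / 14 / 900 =-1 / 1800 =-0.00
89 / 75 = 1.19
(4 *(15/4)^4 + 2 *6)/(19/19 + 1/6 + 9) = 154179/1952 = 78.99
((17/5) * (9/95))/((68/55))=99/380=0.26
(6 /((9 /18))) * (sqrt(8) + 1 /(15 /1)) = 4 /5 + 24 * sqrt(2) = 34.74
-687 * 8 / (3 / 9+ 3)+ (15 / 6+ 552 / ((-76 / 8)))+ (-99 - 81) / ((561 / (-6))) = -60489119 / 35530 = -1702.48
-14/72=-7/36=-0.19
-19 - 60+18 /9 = -77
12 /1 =12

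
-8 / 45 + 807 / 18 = 4019 / 90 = 44.66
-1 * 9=-9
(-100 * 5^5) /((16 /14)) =-546875 /2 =-273437.50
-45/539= -0.08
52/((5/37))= 1924/5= 384.80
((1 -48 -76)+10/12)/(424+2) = -0.29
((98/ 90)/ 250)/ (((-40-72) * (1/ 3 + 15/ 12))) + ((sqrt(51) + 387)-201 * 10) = -462555007/ 285000 + sqrt(51) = -1615.86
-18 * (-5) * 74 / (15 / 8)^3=75776 / 75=1010.35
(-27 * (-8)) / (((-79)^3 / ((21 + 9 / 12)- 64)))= 9126 / 493039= 0.02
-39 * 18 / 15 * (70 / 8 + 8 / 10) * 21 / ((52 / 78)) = -1407861 / 100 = -14078.61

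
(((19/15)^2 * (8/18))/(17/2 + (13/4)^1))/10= 2888/475875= 0.01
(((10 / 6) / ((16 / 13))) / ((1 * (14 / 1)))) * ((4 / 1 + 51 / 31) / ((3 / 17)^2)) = 17.53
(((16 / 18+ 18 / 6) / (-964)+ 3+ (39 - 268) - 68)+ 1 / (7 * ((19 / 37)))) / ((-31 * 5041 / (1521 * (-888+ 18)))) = -24916629721425 / 10017908726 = -2487.21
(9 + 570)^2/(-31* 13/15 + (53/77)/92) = -35622708660/2854057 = -12481.43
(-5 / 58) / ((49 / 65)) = -325 / 2842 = -0.11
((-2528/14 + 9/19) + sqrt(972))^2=590939917/17689 - 862308 * sqrt(3)/133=22177.41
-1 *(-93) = 93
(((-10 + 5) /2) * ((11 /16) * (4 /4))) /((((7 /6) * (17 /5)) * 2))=-825 /3808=-0.22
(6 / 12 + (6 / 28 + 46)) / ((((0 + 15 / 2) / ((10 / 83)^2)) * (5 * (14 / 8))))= 0.01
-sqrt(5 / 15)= -0.58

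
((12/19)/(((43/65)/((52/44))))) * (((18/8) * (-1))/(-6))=7605/17974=0.42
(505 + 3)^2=258064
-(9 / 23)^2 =-81 / 529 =-0.15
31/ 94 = 0.33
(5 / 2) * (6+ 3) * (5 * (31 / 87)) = 2325 / 58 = 40.09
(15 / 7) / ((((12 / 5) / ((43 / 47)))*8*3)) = 1075 / 31584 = 0.03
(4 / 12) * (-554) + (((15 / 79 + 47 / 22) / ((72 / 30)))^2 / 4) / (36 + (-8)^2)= -1285183098119 / 6959563776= -184.66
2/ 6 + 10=31/ 3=10.33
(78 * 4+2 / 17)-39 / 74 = 391981 / 1258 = 311.59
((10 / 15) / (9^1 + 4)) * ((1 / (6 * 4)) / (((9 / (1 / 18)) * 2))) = 1 / 151632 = 0.00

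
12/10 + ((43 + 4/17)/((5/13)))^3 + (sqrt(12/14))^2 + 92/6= 732785179393/515865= 1420497.96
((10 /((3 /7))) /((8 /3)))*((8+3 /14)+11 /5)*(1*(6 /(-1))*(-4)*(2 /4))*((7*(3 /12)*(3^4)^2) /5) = 100442349 /40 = 2511058.72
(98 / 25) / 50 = 49 / 625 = 0.08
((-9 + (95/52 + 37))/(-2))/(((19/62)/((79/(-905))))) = 3798399/894140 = 4.25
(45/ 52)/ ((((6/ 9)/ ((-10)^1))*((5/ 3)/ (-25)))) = 194.71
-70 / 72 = -35 / 36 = -0.97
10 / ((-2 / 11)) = -55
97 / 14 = 6.93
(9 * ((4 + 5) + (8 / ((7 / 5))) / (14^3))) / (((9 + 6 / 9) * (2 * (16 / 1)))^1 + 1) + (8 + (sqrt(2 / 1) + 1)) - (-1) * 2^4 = sqrt(2) + 56466853 / 2235331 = 26.68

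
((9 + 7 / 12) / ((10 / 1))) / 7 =23 / 168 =0.14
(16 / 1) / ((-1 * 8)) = -2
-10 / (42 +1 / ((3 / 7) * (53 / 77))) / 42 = -0.01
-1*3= -3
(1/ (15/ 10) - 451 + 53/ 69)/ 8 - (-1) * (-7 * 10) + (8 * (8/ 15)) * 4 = -75299/ 690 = -109.13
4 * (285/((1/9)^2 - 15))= -76.06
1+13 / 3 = 16 / 3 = 5.33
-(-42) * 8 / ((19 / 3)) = 1008 / 19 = 53.05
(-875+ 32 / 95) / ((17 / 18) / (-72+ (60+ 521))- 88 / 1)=761298066 / 76592705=9.94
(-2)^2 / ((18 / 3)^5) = 0.00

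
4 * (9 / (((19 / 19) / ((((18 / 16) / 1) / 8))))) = 81 / 16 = 5.06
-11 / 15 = -0.73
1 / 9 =0.11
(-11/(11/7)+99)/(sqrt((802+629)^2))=92/1431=0.06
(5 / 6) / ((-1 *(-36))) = 5 / 216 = 0.02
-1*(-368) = 368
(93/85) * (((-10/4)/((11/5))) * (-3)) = 1395/374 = 3.73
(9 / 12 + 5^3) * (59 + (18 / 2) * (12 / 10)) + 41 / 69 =12113563 / 1380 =8777.94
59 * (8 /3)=472 /3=157.33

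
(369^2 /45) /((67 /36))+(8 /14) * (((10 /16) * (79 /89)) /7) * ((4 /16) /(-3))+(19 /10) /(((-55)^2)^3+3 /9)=147930068131276772932 /90989137601935545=1625.80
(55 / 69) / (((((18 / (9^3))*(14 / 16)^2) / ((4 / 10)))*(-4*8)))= -594 / 1127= -0.53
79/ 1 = 79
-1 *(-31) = 31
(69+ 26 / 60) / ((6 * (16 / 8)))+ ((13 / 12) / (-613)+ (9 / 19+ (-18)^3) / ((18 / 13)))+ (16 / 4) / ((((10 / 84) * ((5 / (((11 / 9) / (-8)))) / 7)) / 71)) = -98871713677 / 20964600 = -4716.13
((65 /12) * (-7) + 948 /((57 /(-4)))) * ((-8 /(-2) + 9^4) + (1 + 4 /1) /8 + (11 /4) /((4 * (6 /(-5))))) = -15008024185 /21888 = -685673.62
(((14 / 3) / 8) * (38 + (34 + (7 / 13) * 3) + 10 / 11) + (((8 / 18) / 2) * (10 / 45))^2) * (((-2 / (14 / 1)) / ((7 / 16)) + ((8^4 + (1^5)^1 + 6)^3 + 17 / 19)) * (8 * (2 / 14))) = 6994700495843094818260 / 2038133097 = 3431915465255.36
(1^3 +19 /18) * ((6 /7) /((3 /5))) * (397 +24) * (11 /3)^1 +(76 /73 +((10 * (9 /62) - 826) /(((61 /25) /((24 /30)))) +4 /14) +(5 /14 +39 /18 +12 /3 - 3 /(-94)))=10473350617801 /2452471938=4270.53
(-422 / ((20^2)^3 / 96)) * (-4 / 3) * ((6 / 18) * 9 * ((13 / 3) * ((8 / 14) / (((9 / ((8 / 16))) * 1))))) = 0.00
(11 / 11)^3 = 1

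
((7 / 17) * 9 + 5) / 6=74 / 51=1.45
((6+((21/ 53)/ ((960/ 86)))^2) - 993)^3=-357540224419401194214754817502599/ 371856274163236864000000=-961501120.89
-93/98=-0.95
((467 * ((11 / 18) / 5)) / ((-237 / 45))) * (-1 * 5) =25685 / 474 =54.19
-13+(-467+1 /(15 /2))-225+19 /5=-10516 /15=-701.07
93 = 93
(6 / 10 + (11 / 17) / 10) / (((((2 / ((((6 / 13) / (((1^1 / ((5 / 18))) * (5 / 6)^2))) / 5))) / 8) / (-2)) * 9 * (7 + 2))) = -1808 / 745875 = -0.00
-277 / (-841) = 0.33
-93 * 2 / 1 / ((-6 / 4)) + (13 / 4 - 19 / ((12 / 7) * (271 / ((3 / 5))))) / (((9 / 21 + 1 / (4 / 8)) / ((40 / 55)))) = 31664488 / 253385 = 124.97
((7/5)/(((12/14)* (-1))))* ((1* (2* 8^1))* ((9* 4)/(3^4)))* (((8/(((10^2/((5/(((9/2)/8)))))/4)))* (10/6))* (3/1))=-200704/1215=-165.19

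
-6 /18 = -1 /3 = -0.33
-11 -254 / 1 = -265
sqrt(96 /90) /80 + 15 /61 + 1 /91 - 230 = -1275304 /5551 + sqrt(15) /300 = -229.73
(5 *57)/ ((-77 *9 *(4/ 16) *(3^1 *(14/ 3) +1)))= -76/ 693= -0.11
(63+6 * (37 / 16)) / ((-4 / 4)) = -615 / 8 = -76.88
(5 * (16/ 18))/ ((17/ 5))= 200/ 153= 1.31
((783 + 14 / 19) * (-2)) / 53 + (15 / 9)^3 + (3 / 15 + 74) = 6695924 / 135945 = 49.25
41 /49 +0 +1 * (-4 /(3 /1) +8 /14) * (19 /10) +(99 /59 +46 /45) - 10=-1029142 /130095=-7.91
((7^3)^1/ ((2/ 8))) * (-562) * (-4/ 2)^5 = 24674048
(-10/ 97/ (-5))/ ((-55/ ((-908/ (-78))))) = -908/ 208065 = -0.00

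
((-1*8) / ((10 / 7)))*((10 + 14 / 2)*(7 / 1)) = -3332 / 5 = -666.40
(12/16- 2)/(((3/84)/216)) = -7560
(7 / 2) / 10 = 7 / 20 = 0.35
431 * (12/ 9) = 1724/ 3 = 574.67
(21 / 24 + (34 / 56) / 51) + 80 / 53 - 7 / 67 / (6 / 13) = 1294535 / 596568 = 2.17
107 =107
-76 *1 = -76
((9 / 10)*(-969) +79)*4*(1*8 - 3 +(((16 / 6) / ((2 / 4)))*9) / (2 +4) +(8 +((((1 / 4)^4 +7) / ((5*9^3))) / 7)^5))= -282896057121863281432992509176571554669 / 4246387849995846338538897408000000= -66620.40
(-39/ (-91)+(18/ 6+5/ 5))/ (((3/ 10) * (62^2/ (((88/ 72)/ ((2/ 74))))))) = 0.17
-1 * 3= -3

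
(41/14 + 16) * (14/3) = 88.33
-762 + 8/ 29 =-22090/ 29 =-761.72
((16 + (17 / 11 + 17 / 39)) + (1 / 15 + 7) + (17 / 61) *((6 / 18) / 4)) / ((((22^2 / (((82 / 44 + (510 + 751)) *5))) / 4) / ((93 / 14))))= 1614491550693 / 185765008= 8691.04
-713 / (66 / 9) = -2139 / 22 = -97.23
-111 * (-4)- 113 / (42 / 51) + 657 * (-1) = -4903 / 14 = -350.21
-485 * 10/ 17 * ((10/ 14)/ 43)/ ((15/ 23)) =-111550/ 15351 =-7.27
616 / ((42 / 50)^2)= 55000 / 63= 873.02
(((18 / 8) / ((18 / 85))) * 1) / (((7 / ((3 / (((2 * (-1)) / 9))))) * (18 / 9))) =-10.25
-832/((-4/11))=2288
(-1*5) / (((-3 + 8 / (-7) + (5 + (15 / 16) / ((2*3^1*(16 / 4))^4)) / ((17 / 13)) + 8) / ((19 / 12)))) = -1666990080 / 1617297863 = -1.03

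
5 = 5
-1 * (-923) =923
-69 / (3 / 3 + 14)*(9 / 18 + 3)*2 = -161 / 5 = -32.20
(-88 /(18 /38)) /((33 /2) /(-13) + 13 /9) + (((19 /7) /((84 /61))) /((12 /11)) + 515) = -157228283 /289296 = -543.49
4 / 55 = 0.07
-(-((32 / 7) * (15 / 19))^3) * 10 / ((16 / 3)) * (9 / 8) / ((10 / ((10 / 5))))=46656000 / 2352637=19.83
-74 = -74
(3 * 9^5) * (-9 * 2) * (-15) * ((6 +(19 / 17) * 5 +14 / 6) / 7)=11319693300 / 119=95123473.11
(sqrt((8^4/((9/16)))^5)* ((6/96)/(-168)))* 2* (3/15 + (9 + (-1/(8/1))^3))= -263368736768/8505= -30966341.77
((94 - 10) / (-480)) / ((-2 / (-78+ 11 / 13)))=-7021 / 1040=-6.75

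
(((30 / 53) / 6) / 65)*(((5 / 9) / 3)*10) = 50 / 18603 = 0.00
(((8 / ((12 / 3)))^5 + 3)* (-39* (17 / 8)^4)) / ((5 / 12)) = -68403699 / 1024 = -66800.49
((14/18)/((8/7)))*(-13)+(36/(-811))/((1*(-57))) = -9814669/1109448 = -8.85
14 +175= 189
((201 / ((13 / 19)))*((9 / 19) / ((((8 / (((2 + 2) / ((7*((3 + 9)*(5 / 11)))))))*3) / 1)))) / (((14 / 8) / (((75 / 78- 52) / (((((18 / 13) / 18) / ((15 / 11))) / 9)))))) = -7201629 / 2548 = -2826.39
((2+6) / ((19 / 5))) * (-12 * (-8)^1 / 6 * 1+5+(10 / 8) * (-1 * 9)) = 390 / 19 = 20.53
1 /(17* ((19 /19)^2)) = 1 /17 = 0.06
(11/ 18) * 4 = 22/ 9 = 2.44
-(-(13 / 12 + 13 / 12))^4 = -28561 / 1296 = -22.04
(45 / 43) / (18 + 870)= 15 / 12728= 0.00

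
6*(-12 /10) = -36 /5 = -7.20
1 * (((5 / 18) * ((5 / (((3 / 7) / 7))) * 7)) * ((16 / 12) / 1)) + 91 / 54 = 34573 / 162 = 213.41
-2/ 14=-1/ 7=-0.14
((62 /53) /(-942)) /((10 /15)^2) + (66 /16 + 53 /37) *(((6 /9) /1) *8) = 109494037 /3694524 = 29.64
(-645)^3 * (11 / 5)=-590339475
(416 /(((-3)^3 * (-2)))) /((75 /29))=6032 /2025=2.98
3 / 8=0.38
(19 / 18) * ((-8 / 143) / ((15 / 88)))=-608 / 1755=-0.35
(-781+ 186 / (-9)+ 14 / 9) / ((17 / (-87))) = 208829 / 51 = 4094.69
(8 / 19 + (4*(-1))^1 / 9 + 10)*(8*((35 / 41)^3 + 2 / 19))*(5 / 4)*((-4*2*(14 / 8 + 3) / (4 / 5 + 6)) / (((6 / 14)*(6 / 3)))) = -94786340950 / 200353347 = -473.10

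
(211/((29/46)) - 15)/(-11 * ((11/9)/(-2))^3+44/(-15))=-270342360/357599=-755.99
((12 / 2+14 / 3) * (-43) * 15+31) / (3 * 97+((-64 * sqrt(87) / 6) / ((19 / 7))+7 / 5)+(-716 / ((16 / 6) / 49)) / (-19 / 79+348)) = -142518517941934285470 / 5187389144119254187- 2200092587403177600 * sqrt(87) / 5187389144119254187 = -31.43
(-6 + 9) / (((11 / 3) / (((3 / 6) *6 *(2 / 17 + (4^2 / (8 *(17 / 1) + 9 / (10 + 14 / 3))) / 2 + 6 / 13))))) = 22874400 / 14612741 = 1.57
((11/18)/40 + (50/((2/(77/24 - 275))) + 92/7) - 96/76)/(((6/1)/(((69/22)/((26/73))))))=-1090561183973/109549440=-9954.97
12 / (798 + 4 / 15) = 90 / 5987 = 0.02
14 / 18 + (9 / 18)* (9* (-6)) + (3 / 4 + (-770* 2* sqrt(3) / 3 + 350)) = 11683 / 36 -1540* sqrt(3) / 3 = -564.59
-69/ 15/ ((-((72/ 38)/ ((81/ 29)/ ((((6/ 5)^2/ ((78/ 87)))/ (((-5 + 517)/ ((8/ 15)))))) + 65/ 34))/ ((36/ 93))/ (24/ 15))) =16707616484/ 6648105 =2513.14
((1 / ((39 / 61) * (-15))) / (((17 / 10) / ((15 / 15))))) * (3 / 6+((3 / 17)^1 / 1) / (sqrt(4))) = -1220 / 33813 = -0.04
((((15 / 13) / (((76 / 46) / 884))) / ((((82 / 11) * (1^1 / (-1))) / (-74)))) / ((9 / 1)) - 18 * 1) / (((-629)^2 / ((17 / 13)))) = 1549304 / 707057013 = 0.00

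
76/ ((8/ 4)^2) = 19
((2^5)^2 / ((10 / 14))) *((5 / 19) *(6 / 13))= 174.12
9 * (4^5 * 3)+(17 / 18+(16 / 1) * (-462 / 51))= 8416225 / 306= 27504.00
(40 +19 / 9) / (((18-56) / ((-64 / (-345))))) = -12128 / 58995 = -0.21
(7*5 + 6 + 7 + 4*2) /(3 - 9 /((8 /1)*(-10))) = 4480 /249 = 17.99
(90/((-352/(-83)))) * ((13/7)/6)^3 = 0.63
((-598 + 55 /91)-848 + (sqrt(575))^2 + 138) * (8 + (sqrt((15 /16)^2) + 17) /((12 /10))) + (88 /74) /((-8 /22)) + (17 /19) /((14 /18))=-4301307357 /255892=-16809.07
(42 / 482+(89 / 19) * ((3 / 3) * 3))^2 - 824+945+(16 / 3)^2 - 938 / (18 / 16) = -30469612225 / 62901723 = -484.40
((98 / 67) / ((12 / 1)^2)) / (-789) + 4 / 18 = 0.22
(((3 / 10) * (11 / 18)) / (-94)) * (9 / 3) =-11 / 1880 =-0.01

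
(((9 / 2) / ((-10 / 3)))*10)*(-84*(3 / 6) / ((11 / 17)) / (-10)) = -87.63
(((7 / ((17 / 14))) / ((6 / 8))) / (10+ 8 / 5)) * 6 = 3.98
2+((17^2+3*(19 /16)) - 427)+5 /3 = -6277 /48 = -130.77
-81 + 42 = -39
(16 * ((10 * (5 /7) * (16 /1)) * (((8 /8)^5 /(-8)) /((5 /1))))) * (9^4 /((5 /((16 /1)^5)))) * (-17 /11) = 7485121363968 /77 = 97209368363.22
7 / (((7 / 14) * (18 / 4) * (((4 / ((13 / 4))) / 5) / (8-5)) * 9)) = 455 / 108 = 4.21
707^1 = 707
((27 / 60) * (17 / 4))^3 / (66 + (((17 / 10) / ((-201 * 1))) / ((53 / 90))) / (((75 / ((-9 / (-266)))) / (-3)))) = 563839310097 / 5319797278720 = 0.11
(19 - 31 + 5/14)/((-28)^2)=-163/10976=-0.01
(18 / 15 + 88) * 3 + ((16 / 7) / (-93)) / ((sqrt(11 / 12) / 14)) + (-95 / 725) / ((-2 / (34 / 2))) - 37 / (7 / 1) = 534759 / 2030 - 64 * sqrt(33) / 1023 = 263.07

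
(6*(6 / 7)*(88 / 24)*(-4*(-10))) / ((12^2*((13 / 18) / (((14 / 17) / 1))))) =1320 / 221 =5.97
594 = 594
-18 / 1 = -18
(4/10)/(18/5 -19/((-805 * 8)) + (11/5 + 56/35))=2576/47675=0.05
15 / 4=3.75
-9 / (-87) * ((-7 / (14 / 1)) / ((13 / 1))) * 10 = -15 / 377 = -0.04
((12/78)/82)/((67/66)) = 0.00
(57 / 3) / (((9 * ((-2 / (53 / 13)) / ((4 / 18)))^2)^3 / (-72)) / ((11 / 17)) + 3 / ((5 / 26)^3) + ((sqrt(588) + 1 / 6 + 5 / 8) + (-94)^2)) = 18925655886961341437135314952848500 / 7418425663981112054858353425392131081 - 35576232957915723029869258500000 * sqrt(3) / 7418425663981112054858353425392131081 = 0.00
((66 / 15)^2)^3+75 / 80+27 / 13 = 23592816907 / 3250000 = 7259.33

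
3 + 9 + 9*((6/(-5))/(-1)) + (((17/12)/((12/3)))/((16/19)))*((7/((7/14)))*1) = 55081/1920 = 28.69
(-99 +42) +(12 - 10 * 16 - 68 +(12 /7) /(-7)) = -13389 /49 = -273.24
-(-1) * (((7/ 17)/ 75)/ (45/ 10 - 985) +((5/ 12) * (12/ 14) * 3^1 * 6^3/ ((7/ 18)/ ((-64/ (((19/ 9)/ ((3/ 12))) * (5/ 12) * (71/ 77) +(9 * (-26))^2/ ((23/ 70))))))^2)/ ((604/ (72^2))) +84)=33170231720183066523021785054/ 394874631581473619912258475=84.00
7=7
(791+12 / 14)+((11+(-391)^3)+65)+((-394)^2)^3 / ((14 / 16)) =4275326353692118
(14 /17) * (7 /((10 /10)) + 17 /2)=217 /17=12.76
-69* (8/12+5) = -391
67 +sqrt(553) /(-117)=67 - sqrt(553) /117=66.80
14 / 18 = 7 / 9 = 0.78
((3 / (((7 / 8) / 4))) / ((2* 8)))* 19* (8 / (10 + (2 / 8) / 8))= 9728 / 749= 12.99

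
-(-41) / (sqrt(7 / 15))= 41 * sqrt(105) / 7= 60.02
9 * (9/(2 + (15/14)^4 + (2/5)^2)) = 2881200/123707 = 23.29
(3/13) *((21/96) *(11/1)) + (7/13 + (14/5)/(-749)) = 18661/17120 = 1.09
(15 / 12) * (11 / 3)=55 / 12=4.58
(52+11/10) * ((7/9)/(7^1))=59/10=5.90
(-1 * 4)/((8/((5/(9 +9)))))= -5/36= -0.14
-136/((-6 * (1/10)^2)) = 6800/3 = 2266.67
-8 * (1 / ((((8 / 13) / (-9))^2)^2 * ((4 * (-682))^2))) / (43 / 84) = -3935163141 / 40960679936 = -0.10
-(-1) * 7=7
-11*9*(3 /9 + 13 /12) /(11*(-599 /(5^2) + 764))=-425 /24668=-0.02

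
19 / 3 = 6.33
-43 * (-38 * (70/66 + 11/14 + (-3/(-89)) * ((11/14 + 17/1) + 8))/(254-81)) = 91222952/3556707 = 25.65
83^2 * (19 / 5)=130891 / 5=26178.20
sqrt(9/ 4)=3/ 2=1.50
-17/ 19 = -0.89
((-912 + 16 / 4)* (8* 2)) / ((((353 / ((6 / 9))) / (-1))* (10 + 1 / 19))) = 552064 / 202269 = 2.73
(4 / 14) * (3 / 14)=3 / 49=0.06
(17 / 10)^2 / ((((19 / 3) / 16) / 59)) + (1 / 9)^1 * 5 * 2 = 431.87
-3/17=-0.18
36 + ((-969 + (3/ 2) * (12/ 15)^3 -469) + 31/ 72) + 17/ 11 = -138526343/ 99000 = -1399.26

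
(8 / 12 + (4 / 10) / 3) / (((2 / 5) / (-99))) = -198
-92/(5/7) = -644/5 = -128.80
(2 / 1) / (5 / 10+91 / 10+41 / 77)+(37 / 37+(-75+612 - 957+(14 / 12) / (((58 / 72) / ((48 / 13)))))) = -608058957 / 1470677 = -413.46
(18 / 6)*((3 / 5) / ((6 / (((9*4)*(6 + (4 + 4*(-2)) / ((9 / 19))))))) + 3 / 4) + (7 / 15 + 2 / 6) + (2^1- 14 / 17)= -7539 / 340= -22.17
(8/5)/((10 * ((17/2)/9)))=72/425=0.17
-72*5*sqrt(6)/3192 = -15*sqrt(6)/133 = -0.28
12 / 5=2.40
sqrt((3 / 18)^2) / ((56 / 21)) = 1 / 16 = 0.06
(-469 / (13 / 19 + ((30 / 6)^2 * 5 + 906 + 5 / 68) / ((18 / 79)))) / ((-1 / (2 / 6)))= 1211896 / 35085175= 0.03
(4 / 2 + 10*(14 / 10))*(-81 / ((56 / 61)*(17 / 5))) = -49410 / 119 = -415.21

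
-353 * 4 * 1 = -1412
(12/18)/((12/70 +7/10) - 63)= -140/13047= -0.01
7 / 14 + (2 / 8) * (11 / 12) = 0.73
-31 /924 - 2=-1879 /924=-2.03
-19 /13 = -1.46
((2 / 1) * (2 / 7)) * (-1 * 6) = -24 / 7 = -3.43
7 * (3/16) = 21/16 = 1.31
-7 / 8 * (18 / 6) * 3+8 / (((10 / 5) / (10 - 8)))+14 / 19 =0.86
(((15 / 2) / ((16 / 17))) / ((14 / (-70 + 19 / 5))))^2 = 284968161 / 200704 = 1419.84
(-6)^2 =36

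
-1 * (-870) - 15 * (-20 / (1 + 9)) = 900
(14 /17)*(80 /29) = 1120 /493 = 2.27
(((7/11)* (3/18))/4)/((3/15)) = 35/264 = 0.13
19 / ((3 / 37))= 703 / 3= 234.33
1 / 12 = 0.08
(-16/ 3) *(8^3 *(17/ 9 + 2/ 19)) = -2793472/ 513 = -5445.36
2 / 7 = 0.29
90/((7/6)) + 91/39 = 1669/21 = 79.48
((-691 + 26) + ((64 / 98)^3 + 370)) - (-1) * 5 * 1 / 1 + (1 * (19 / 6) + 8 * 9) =-151452953 / 705894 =-214.55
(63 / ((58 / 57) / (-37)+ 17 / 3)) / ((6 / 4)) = 12654 / 1699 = 7.45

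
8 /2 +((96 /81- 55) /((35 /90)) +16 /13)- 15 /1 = -40445 /273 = -148.15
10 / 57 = 0.18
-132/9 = -44/3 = -14.67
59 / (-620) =-59 / 620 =-0.10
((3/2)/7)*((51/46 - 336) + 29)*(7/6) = -14071/184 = -76.47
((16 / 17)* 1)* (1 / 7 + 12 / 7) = 208 / 119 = 1.75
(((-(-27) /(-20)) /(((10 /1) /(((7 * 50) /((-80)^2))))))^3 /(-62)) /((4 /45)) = 60761421 /832149913600000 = 0.00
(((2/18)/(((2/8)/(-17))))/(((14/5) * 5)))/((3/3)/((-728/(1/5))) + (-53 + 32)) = 17680/687969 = 0.03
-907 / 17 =-53.35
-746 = -746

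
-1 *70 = -70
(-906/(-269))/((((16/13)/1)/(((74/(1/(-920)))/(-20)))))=5011539/538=9315.13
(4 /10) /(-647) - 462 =-1494572 /3235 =-462.00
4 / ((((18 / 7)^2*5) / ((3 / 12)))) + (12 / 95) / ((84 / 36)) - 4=-843659 / 215460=-3.92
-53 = -53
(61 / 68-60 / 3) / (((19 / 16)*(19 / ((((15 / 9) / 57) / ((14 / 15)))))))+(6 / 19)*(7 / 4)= 858839 / 1632442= 0.53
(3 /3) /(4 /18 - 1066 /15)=-45 /3188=-0.01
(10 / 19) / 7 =10 / 133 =0.08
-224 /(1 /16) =-3584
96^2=9216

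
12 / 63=4 / 21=0.19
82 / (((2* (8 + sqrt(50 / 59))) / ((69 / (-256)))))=-2419 / 1728 + 205* sqrt(118) / 13824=-1.24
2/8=1/4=0.25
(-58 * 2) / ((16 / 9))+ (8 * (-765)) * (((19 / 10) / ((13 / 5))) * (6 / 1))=-1398753 / 52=-26899.10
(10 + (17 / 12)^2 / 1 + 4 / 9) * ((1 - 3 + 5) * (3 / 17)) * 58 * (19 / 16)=987943 / 2176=454.02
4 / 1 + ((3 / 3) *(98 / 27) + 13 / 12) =941 / 108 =8.71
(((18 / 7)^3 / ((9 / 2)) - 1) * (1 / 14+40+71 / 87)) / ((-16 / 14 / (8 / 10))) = -47460353 / 596820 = -79.52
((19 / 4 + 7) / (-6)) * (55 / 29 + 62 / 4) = -34.07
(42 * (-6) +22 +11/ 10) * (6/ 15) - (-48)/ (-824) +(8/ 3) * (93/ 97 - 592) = -1249670447/ 749325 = -1667.73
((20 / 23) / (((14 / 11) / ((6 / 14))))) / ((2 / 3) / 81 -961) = -80190 / 263178167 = -0.00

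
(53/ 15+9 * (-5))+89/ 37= -21679/ 555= -39.06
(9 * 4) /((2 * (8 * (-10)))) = -9 /40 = -0.22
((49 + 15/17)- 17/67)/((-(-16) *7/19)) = 1074013/127568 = 8.42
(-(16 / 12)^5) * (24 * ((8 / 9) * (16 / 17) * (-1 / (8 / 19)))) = 2490368 / 12393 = 200.95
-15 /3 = -5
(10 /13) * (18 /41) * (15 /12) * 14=3150 /533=5.91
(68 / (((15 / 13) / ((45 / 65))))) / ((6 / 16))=544 / 5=108.80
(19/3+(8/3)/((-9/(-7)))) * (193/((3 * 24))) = 43811/1944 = 22.54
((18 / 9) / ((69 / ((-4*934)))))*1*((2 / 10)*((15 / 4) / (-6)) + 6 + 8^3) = -1289854 / 23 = -56080.61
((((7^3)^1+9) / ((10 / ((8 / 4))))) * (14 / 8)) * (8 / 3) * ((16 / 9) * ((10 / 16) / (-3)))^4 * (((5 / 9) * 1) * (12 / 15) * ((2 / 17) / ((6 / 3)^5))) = 2464000 / 243931419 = 0.01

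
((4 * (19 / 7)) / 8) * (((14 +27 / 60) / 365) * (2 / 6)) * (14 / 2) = 5491 / 43800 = 0.13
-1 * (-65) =65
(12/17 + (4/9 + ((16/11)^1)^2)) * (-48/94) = -483712/290037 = -1.67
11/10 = 1.10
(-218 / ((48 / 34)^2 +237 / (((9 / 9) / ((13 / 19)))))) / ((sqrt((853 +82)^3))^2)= -4142 / 2549364291375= -0.00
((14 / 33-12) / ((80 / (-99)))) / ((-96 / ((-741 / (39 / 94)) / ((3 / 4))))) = 170563 / 480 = 355.34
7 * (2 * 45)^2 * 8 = 453600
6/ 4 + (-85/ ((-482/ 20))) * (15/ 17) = 2223/ 482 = 4.61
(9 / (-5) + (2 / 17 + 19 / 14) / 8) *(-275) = 845955 / 1904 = 444.30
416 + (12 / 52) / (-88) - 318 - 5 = 106389 / 1144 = 93.00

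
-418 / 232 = -209 / 116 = -1.80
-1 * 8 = -8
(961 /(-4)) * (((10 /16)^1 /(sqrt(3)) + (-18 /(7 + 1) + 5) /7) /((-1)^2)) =-10571 /112 - 4805 * sqrt(3) /96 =-181.08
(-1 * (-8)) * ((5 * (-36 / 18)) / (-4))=20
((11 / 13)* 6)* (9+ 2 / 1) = 726 / 13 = 55.85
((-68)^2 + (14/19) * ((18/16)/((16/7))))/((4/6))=16869675/2432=6936.54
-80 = -80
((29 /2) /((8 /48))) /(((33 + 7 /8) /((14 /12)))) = 812 /271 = 3.00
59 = 59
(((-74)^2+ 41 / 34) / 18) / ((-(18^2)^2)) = -62075 / 21415104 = -0.00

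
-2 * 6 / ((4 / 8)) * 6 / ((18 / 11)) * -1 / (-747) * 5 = -0.59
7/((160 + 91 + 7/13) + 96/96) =13/469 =0.03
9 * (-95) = -855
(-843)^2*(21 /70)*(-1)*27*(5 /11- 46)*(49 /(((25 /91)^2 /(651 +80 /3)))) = 7929994435727125671 /68750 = 115345373610576.37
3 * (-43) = -129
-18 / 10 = -9 / 5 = -1.80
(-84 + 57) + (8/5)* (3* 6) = 9/5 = 1.80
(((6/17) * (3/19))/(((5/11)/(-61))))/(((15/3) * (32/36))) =-54351/32300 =-1.68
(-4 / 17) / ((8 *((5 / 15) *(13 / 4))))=-6 / 221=-0.03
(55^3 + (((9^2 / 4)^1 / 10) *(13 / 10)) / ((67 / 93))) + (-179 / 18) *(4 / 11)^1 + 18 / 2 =441450129371 / 2653200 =166384.04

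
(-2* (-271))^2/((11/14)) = 4112696/11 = 373881.45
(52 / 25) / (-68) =-13 / 425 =-0.03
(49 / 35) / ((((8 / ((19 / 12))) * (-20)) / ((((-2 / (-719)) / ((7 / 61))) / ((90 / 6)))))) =-0.00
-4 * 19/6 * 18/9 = -76/3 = -25.33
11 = 11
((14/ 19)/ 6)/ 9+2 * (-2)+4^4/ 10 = 55439/ 2565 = 21.61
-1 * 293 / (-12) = 293 / 12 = 24.42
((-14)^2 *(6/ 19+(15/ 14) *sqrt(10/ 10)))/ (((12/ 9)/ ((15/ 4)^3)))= 26152875/ 2432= 10753.65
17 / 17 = 1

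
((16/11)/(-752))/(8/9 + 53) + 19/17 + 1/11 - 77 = -323073688/4262665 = -75.79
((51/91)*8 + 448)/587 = 41176/53417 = 0.77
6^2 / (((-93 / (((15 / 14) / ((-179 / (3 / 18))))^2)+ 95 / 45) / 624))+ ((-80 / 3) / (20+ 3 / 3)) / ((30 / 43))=-7233747939832 / 3973830850017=-1.82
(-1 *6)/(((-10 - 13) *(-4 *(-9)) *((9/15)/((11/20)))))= 11/1656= 0.01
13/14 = 0.93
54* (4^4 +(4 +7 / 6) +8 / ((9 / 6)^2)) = 14295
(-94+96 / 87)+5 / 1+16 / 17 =-42869 / 493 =-86.96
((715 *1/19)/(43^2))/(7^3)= 715/12049933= 0.00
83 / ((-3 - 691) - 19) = -83 / 713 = -0.12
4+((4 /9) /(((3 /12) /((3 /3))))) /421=15172 /3789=4.00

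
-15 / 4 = -3.75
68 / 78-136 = -5270 / 39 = -135.13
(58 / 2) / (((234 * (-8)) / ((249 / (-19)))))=2407 / 11856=0.20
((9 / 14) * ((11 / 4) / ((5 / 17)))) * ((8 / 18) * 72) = 6732 / 35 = 192.34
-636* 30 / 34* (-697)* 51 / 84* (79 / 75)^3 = 18213353699 / 65625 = 277536.82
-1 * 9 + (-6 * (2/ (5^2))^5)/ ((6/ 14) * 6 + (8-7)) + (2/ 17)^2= -634033591541/ 70556640625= -8.99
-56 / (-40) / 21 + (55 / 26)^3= 2513201 / 263640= 9.53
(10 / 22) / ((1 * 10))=1 / 22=0.05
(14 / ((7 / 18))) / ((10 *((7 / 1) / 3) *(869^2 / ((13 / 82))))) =351 / 1083656035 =0.00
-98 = -98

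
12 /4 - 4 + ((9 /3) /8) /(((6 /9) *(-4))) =-73 /64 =-1.14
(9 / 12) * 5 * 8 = 30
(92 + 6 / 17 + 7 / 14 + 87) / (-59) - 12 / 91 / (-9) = -1661371 / 547638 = -3.03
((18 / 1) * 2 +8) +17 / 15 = 45.13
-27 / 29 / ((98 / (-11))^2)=-3267 / 278516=-0.01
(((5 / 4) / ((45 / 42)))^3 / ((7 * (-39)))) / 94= -0.00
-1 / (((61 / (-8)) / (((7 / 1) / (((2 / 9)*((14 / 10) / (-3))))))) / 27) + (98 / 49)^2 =-14336 / 61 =-235.02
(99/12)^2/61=1089/976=1.12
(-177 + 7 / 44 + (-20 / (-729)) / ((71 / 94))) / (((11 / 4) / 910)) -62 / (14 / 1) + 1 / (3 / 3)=-2565056663966 / 43839873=-58509.67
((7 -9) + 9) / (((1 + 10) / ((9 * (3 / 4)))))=189 / 44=4.30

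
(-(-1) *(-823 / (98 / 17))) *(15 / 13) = -209865 / 1274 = -164.73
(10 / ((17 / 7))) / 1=70 / 17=4.12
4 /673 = 0.01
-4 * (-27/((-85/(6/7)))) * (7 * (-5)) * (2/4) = 324/17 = 19.06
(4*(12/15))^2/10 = 128/125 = 1.02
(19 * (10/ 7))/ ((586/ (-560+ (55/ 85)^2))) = -15363305/ 592739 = -25.92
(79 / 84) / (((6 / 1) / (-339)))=-8927 / 168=-53.14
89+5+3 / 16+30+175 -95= 3267 / 16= 204.19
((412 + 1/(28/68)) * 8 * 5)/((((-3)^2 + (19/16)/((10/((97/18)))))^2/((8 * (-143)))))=-1101079609344000/5395489183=-204074.10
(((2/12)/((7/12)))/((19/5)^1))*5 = 50/133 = 0.38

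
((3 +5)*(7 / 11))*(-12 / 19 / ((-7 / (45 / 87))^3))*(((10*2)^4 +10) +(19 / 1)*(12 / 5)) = 51858014400 / 249767749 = 207.62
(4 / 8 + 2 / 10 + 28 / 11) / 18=119 / 660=0.18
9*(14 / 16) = 63 / 8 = 7.88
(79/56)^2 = 6241/3136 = 1.99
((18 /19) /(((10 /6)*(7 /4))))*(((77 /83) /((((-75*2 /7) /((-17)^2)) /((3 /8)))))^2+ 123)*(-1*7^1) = -4315683359907 /13089100000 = -329.72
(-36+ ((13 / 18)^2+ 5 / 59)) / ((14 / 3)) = -96655 / 12744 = -7.58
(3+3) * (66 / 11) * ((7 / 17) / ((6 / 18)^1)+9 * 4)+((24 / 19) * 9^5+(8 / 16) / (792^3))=24367665197297987 / 320928334848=75928.68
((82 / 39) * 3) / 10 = 41 / 65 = 0.63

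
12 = 12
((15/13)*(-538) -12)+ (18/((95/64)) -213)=-1029549/1235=-833.64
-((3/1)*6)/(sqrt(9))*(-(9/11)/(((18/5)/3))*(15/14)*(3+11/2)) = 11475/308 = 37.26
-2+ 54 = 52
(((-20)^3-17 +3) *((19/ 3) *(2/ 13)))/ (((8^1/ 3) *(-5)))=76133/ 130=585.64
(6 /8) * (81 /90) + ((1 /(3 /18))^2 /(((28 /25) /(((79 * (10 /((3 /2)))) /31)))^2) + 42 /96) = 31209190921 /3767120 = 8284.63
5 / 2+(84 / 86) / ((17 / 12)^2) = 74231 / 24854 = 2.99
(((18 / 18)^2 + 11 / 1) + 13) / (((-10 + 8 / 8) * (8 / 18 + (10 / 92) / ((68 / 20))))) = -19550 / 3353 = -5.83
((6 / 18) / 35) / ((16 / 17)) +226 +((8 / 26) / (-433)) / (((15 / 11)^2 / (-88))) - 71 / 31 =983927674669 / 4397374800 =223.75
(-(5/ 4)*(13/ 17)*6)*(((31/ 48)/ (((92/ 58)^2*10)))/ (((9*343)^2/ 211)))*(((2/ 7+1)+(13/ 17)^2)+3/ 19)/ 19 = -5575491787645/ 16022154023643430656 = -0.00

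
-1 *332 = -332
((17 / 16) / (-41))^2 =289 / 430336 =0.00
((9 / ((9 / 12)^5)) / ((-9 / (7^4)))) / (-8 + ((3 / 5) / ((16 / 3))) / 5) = 983449600 / 775413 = 1268.29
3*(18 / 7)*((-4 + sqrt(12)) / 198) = -12 / 77 + 6*sqrt(3) / 77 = -0.02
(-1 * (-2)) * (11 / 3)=22 / 3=7.33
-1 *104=-104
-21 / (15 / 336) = -2352 / 5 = -470.40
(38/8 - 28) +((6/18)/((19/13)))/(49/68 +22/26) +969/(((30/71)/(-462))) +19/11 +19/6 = -1059522.81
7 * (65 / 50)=91 / 10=9.10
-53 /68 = -0.78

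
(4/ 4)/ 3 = 1/ 3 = 0.33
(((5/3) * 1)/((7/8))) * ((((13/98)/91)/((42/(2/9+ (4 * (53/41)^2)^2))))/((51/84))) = 2686778320/549556825041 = 0.00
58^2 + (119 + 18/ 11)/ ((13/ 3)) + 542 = 562539/ 143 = 3933.84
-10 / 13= -0.77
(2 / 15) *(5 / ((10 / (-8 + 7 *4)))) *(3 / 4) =1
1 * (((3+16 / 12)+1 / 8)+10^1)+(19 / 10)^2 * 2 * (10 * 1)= 10399 / 120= 86.66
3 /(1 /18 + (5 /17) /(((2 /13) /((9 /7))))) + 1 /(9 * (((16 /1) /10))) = 1.26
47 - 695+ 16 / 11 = -7112 / 11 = -646.55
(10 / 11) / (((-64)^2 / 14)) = 35 / 11264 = 0.00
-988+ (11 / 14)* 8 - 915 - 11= -13354 / 7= -1907.71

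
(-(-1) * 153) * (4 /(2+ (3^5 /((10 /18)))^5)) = 1912500 /50031545099005957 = 0.00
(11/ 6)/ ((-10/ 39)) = -143/ 20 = -7.15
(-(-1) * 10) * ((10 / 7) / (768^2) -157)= -1620541415 / 1032192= -1570.00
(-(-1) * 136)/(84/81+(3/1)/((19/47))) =69768/4339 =16.08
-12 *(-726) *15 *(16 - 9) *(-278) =-254303280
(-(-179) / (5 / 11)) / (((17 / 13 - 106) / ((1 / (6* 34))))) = -25597 / 1388220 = -0.02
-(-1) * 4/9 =4/9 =0.44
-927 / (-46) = 927 / 46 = 20.15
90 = 90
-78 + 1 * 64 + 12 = -2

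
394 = 394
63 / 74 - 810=-59877 / 74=-809.15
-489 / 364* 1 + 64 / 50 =-577 / 9100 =-0.06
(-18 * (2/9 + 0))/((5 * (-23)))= 4/115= 0.03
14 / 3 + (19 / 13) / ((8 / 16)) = 296 / 39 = 7.59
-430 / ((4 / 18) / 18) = -34830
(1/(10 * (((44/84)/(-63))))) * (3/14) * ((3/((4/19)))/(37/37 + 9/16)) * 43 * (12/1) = -16676604/1375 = -12128.44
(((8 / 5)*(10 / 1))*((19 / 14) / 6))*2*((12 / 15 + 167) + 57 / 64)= 1025639 / 840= 1221.00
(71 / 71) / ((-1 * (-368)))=1 / 368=0.00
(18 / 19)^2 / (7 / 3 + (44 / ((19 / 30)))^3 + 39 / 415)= 3832110 / 1431740443949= 0.00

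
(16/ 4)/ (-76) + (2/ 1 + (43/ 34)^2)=3.55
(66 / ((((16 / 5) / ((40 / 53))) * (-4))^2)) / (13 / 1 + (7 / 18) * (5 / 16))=185625 / 10615211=0.02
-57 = -57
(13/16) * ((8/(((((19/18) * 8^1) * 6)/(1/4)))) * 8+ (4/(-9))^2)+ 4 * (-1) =-44113/12312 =-3.58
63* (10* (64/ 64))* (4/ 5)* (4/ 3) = 672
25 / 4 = 6.25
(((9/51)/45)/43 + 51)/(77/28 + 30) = 2236864/1436415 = 1.56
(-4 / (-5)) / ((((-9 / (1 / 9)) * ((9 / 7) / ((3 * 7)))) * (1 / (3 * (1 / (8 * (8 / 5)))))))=-49 / 1296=-0.04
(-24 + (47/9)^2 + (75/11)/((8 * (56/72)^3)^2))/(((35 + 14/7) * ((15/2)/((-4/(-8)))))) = 5035420303/744678639936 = 0.01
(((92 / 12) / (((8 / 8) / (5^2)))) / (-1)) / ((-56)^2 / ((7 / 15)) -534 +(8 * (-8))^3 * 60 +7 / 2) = 1150 / 94334703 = 0.00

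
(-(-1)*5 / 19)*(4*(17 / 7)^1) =340 / 133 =2.56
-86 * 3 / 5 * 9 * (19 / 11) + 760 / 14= -287926 / 385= -747.86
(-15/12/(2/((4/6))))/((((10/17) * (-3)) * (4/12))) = 17/24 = 0.71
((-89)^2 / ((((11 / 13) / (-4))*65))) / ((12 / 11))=-7921 / 15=-528.07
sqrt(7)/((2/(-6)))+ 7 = 7 - 3 * sqrt(7) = -0.94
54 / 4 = 27 / 2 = 13.50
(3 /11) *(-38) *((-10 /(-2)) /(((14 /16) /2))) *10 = -91200 /77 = -1184.42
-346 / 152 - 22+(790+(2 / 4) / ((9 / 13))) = 524249 / 684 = 766.45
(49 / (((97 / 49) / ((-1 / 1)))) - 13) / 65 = -3662 / 6305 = -0.58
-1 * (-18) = 18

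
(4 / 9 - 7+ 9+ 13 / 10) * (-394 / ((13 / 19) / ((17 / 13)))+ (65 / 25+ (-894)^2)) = 25264527051 / 8450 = 2989884.86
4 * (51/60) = 17/5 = 3.40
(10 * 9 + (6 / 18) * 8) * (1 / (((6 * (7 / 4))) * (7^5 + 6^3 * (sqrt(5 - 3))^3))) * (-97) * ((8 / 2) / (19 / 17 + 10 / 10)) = -2201342444 / 22850262081 + 14669504 * sqrt(2) / 5924142021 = -0.09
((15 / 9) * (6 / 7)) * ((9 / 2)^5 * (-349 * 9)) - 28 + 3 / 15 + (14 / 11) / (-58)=-1479151419387 / 178640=-8280068.40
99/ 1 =99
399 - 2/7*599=1595/7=227.86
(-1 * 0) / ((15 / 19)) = 0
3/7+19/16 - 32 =-3403/112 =-30.38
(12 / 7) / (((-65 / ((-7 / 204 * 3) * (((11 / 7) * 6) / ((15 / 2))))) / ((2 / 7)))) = 264 / 270725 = 0.00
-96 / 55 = -1.75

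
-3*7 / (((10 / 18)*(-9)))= 21 / 5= 4.20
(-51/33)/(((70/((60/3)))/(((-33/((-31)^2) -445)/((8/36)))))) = 65434734/73997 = 884.29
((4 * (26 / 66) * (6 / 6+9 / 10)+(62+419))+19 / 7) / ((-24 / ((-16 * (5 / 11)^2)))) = 5621480 / 83853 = 67.04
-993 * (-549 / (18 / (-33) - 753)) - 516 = -380513 / 307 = -1239.46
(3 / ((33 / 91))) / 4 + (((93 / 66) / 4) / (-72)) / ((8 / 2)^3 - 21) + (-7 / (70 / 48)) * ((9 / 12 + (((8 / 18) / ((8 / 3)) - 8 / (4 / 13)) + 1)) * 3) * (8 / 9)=422750389 / 1362240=310.33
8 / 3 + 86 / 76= 433 / 114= 3.80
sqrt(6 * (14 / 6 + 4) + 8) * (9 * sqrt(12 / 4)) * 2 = 211.45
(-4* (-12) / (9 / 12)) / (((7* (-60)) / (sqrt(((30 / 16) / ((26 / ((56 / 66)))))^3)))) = -0.00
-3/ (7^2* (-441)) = 1/ 7203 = 0.00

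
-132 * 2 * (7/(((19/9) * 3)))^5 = -1078202664/2476099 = -435.44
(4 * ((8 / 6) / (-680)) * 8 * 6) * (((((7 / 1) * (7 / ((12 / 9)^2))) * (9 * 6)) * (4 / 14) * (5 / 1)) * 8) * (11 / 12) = -99792 / 17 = -5870.12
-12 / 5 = -2.40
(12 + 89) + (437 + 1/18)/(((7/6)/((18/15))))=19269/35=550.54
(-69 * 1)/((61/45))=-50.90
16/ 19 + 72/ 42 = 340/ 133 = 2.56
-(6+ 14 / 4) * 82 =-779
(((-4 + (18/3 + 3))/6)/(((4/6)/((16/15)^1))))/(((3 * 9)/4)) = 16/81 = 0.20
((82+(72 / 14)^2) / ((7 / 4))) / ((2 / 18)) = 191304 / 343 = 557.74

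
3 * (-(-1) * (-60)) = -180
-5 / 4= -1.25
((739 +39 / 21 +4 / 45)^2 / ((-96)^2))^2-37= 183534019492128553201 / 52264543887360000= 3511.64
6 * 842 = 5052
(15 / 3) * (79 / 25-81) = -1946 / 5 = -389.20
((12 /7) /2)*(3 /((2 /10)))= 90 /7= 12.86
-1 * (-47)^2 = -2209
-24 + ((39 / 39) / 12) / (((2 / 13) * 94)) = -54131 / 2256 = -23.99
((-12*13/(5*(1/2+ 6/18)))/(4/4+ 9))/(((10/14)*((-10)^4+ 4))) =-819/1563125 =-0.00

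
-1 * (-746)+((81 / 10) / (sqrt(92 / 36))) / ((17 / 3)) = 729 * sqrt(23) / 3910+746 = 746.89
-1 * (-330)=330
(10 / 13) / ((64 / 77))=385 / 416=0.93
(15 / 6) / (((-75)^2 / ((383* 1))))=383 / 2250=0.17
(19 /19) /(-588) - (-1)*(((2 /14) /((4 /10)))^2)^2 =1679 /115248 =0.01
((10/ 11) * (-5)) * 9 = -450/ 11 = -40.91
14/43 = 0.33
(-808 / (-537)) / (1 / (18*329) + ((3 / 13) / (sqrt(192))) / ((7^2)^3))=1218275741402533632 / 136722444035111 -589647443845824*sqrt(3) / 136722444035111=8903.11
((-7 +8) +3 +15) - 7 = 12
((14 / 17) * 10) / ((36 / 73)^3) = 13615595 / 198288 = 68.67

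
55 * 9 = 495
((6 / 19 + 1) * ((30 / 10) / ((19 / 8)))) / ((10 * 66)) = 10 / 3971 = 0.00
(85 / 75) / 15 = 17 / 225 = 0.08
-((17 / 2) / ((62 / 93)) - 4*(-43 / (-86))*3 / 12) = -49 / 4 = -12.25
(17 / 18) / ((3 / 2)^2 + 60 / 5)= 34 / 513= 0.07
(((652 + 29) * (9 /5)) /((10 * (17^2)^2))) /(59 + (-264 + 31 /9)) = -55161 /7575354700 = -0.00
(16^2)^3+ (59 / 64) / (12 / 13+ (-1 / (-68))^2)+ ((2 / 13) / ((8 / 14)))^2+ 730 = 157371590025023 / 9379669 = 16777947.07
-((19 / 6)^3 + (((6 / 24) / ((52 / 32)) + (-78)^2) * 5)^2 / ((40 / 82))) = -69252380613691 / 36504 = -1897117592.97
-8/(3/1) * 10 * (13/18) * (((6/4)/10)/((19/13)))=-338/171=-1.98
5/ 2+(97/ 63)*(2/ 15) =5113/ 1890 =2.71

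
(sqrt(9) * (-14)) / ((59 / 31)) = -1302 / 59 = -22.07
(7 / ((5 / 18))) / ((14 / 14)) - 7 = 91 / 5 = 18.20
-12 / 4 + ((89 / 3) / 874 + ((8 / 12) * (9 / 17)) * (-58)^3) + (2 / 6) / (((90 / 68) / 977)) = -137639985641 / 2005830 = -68619.97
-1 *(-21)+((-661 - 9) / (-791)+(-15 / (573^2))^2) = 206987847692744 / 9474416266959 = 21.85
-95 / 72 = -1.32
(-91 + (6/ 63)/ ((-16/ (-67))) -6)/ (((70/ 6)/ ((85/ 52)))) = -275893/ 20384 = -13.53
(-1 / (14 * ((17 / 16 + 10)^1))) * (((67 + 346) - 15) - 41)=-2.31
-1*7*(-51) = 357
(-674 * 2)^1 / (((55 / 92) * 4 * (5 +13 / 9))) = -139518 / 1595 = -87.47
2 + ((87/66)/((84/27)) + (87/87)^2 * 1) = 2109/616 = 3.42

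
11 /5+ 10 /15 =43 /15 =2.87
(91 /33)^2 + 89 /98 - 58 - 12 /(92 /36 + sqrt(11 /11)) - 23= -32384839 /426888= -75.86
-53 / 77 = -0.69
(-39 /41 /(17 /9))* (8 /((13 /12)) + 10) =-6102 /697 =-8.75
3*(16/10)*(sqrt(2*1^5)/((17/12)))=288*sqrt(2)/85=4.79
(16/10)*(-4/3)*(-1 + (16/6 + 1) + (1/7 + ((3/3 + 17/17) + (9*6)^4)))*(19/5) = -108567080416/1575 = -68931479.63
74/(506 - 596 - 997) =-74/1087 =-0.07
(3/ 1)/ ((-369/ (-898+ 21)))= 877/ 123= 7.13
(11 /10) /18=11 /180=0.06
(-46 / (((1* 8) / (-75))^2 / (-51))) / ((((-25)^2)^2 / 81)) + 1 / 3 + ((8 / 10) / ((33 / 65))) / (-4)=28178861 / 660000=42.70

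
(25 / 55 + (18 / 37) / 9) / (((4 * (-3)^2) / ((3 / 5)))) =69 / 8140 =0.01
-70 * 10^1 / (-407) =700 / 407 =1.72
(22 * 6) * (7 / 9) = 308 / 3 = 102.67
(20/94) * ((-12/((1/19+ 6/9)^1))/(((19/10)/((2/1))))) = -7200/1927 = -3.74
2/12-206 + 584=2269/6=378.17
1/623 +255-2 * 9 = 147652/623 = 237.00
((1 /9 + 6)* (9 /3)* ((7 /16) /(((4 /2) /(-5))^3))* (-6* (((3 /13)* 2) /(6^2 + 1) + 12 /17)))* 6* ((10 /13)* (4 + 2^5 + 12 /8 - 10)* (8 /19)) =116608078125 /4039438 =28867.40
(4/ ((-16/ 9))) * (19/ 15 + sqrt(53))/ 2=-9 * sqrt(53)/ 8 - 57/ 40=-9.62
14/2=7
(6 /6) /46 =1 /46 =0.02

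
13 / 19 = 0.68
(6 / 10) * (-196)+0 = -588 / 5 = -117.60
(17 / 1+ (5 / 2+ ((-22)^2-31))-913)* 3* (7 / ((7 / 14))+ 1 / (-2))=-71361 / 4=-17840.25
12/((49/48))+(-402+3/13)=-248439/637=-390.01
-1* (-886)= 886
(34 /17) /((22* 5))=0.02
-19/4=-4.75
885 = 885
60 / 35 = 12 / 7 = 1.71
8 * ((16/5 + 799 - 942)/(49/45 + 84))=-50328/3829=-13.14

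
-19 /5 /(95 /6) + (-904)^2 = 20430394 /25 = 817215.76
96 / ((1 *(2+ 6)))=12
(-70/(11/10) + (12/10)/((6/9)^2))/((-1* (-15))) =-6703/1650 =-4.06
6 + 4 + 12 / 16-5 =23 / 4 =5.75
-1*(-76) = 76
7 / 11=0.64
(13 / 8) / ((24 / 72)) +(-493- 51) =-4313 / 8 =-539.12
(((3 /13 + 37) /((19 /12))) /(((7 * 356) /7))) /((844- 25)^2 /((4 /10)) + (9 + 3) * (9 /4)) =968 /24575960799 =0.00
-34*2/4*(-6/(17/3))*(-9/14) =-81/7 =-11.57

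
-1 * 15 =-15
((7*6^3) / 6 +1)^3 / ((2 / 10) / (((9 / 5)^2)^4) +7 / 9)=697110523815717 / 33558908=20772741.59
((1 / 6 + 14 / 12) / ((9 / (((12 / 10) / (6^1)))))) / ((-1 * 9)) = -4 / 1215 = -0.00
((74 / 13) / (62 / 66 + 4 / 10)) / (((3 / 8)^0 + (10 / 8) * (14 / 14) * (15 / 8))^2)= 12503040 / 32892977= 0.38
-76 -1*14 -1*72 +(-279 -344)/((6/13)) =-9071/6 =-1511.83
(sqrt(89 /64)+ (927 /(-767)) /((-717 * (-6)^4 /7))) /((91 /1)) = 103 /1029485808+ sqrt(89) /728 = 0.01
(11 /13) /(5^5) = 11 /40625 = 0.00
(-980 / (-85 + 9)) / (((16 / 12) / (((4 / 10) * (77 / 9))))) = 3773 / 114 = 33.10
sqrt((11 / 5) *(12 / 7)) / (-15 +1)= -sqrt(1155) / 245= -0.14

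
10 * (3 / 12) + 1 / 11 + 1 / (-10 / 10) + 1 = 57 / 22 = 2.59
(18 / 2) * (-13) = -117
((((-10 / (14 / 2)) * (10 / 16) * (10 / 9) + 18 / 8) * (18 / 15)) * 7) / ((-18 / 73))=-23141 / 540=-42.85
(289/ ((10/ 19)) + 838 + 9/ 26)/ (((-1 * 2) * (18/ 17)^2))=-3257897/ 5265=-618.78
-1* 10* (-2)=20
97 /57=1.70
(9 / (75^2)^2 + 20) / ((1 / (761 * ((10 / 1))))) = 107015626522 / 703125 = 152200.00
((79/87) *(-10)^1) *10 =-7900/87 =-90.80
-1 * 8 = -8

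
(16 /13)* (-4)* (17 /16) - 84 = -1160 /13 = -89.23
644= 644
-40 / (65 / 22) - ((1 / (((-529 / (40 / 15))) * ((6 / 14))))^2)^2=-90428514027289264 / 6679378867572333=-13.54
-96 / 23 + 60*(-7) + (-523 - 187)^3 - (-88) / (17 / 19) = -139943328396 / 391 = -357911325.82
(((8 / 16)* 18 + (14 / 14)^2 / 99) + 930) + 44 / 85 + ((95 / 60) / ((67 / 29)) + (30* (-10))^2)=205090187323 / 2255220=90940.21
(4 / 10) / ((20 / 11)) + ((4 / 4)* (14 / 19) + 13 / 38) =617 / 475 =1.30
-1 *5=-5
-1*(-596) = 596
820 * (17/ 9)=13940/ 9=1548.89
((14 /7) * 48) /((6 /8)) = 128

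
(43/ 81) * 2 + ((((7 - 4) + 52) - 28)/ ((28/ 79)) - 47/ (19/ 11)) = 2155883/ 43092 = 50.03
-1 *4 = -4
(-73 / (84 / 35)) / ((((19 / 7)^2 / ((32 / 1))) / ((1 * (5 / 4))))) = -178850 / 1083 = -165.14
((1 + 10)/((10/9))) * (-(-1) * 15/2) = 74.25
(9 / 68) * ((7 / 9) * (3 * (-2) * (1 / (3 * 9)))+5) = 23 / 36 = 0.64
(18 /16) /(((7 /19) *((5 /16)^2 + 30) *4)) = 1368 /53935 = 0.03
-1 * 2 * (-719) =1438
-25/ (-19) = 25/ 19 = 1.32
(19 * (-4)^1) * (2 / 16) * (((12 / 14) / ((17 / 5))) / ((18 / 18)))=-285 / 119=-2.39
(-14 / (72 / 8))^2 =196 / 81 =2.42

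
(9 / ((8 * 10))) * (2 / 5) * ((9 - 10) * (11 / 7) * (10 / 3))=-33 / 140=-0.24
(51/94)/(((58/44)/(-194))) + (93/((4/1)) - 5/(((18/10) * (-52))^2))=-16896612587/298529712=-56.60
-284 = -284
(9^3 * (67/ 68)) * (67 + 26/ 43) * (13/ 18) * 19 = 666337.79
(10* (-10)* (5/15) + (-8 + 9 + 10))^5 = -5556070.40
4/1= 4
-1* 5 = -5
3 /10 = 0.30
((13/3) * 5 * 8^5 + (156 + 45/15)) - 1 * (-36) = 2130505/3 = 710168.33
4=4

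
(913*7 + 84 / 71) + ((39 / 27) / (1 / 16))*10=4232285 / 639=6623.29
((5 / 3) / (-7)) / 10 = -1 / 42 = -0.02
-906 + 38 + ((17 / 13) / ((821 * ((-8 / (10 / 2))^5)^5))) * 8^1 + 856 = -604821814726407486297532021 / 50401817471667723365777408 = -12.00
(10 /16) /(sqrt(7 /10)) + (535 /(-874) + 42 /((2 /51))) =5 * sqrt(70) /56 + 935519 /874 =1071.13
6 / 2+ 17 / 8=41 / 8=5.12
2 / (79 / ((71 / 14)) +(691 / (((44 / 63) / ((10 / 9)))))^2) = 68728 / 41529445279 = 0.00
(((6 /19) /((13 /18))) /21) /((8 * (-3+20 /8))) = -9 /1729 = -0.01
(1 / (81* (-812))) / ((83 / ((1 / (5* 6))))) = -1 / 163772280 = -0.00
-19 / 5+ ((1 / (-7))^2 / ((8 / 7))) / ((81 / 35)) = -12287 / 3240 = -3.79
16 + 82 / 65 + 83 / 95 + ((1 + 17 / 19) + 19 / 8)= 221361 / 9880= 22.40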